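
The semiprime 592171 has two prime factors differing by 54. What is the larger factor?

797

Since p = q + 54, we have 592171 = q(q + 54), so q² + 54q − 592171 = 0.
Discriminant: 54² + 4·592171 = 2916 + 2368684 = 2371600; √2371600 = 1540.
q = (−54 + 1540)/2 = 743, and p = q + 54 = 797.
Check: 743 · 797 = 592171.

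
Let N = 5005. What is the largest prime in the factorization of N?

13

5005 = 5 · 1001
1001 = 7 · 143
143 = 11 · 13
13 is prime.
So 5005 = 5 · 7 · 11 · 13; the largest prime factor is 13.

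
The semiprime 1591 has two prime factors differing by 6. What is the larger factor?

Since p = q + 6, we have 1591 = q(q + 6), so q² + 6q − 1591 = 0.
Discriminant: 6² + 4·1591 = 36 + 6364 = 6400; √6400 = 80.
q = (−6 + 80)/2 = 37, and p = q + 6 = 43.
Check: 37 · 43 = 1591.

43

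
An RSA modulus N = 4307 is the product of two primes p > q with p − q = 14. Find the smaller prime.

59

Since p = q + 14, we have 4307 = q(q + 14), so q² + 14q − 4307 = 0.
Discriminant: 14² + 4·4307 = 196 + 17228 = 17424; √17424 = 132.
q = (−14 + 132)/2 = 59, and p = q + 14 = 73.
Check: 59 · 73 = 4307.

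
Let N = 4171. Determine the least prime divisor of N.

43

4171 is odd.
Digit sum 13, not divisible by 3.
Ends in 1: not divisible by 5.
7: 4171 = 7·595 + 6
11: 4171 = 11·379 + 2
13: 4171 = 13·320 + 11
17: 4171 = 17·245 + 6
19: 4171 = 19·219 + 10
23: 4171 = 23·181 + 8
29: 4171 = 29·143 + 24
31: 4171 = 31·134 + 17
37: 4171 = 37·112 + 27
41: 4171 = 41·101 + 30
43: 4171 = 43·97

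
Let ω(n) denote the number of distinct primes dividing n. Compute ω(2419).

2

2419 = 41 · 59
2419 = 41 · 59, which has 2 distinct prime factors.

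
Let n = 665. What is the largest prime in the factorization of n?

665 = 5 · 133
133 = 7 · 19
19 is prime.
So 665 = 5 · 7 · 19; the largest prime factor is 19.

19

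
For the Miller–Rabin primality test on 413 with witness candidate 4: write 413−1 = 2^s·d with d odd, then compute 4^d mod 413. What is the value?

228

413 − 1 = 412 = 2^2 · 103, so d = 103.
4^1 ≡ 4 (mod 413)
4^2 ≡ 4^2 = 16 ≡ 16 (mod 413)
4^4 ≡ 16^2 = 256 ≡ 256 (mod 413)
4^8 ≡ 256^2 = 65536 ≡ 282 (mod 413)
4^16 ≡ 282^2 = 79524 ≡ 228 (mod 413)
4^32 ≡ 228^2 = 51984 ≡ 359 (mod 413)
4^64 ≡ 359^2 = 128881 ≡ 25 (mod 413)
103 = 64 + 32 + 4 + 2 + 1 in binary powers of 2.
So 4^103 ≡ 25 · 359 · 256 · 16 · 4 ≡ 228 (mod 413).
Squaring chain: 228 → 359; never reaches −1, so base 4 is a Miller–Rabin witness that 413 is composite.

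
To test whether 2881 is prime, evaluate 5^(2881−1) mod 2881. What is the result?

1466

5^1 ≡ 5 (mod 2881)
5^2 ≡ 5^2 = 25 ≡ 25 (mod 2881)
5^4 ≡ 25^2 = 625 ≡ 625 (mod 2881)
5^8 ≡ 625^2 = 390625 ≡ 1690 (mod 2881)
5^16 ≡ 1690^2 = 2856100 ≡ 1029 (mod 2881)
5^32 ≡ 1029^2 = 1058841 ≡ 1514 (mod 2881)
5^64 ≡ 1514^2 = 2292196 ≡ 1801 (mod 2881)
5^128 ≡ 1801^2 = 3243601 ≡ 2476 (mod 2881)
5^256 ≡ 2476^2 = 6130576 ≡ 2689 (mod 2881)
5^512 ≡ 2689^2 = 7230721 ≡ 2292 (mod 2881)
5^1024 ≡ 2292^2 = 5253264 ≡ 1201 (mod 2881)
5^2048 ≡ 1201^2 = 1442401 ≡ 1901 (mod 2881)
2880 = 2048 + 512 + 256 + 64 in binary powers of 2.
So 5^2880 ≡ 1901 · 2292 · 2689 · 1801 ≡ 1466 (mod 2881).
Since 1466 ≠ 1, base 5 is a Fermat witness: 2881 is composite.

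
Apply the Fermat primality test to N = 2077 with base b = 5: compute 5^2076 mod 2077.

5^1 ≡ 5 (mod 2077)
5^2 ≡ 5^2 = 25 ≡ 25 (mod 2077)
5^4 ≡ 25^2 = 625 ≡ 625 (mod 2077)
5^8 ≡ 625^2 = 390625 ≡ 149 (mod 2077)
5^16 ≡ 149^2 = 22201 ≡ 1431 (mod 2077)
5^32 ≡ 1431^2 = 2047761 ≡ 1916 (mod 2077)
5^64 ≡ 1916^2 = 3671056 ≡ 997 (mod 2077)
5^128 ≡ 997^2 = 994009 ≡ 1203 (mod 2077)
5^256 ≡ 1203^2 = 1447209 ≡ 1617 (mod 2077)
5^512 ≡ 1617^2 = 2614689 ≡ 1823 (mod 2077)
5^1024 ≡ 1823^2 = 3323329 ≡ 129 (mod 2077)
5^2048 ≡ 129^2 = 16641 ≡ 25 (mod 2077)
2076 = 2048 + 16 + 8 + 4 in binary powers of 2.
So 5^2076 ≡ 25 · 1431 · 149 · 625 ≡ 1489 (mod 2077).
Since 1489 ≠ 1, base 5 is a Fermat witness: 2077 is composite.

1489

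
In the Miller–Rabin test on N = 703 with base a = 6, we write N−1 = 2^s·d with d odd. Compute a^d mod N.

703 − 1 = 702 = 2^1 · 351, so d = 351.
6^1 ≡ 6 (mod 703)
6^2 ≡ 6^2 = 36 ≡ 36 (mod 703)
6^4 ≡ 36^2 = 1296 ≡ 593 (mod 703)
6^8 ≡ 593^2 = 351649 ≡ 149 (mod 703)
6^16 ≡ 149^2 = 22201 ≡ 408 (mod 703)
6^32 ≡ 408^2 = 166464 ≡ 556 (mod 703)
6^64 ≡ 556^2 = 309136 ≡ 519 (mod 703)
6^128 ≡ 519^2 = 269361 ≡ 112 (mod 703)
6^256 ≡ 112^2 = 12544 ≡ 593 (mod 703)
351 = 256 + 64 + 16 + 8 + 4 + 2 + 1 in binary powers of 2.
So 6^351 ≡ 593 · 519 · 408 · 149 · 593 · 36 · 6 ≡ 438 (mod 703).
Squaring chain: 438; never reaches −1, so base 6 is a Miller–Rabin witness that 703 is composite.

438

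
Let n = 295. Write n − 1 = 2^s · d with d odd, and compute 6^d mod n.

295 − 1 = 294 = 2^1 · 147, so d = 147.
6^1 ≡ 6 (mod 295)
6^2 ≡ 6^2 = 36 ≡ 36 (mod 295)
6^4 ≡ 36^2 = 1296 ≡ 116 (mod 295)
6^8 ≡ 116^2 = 13456 ≡ 181 (mod 295)
6^16 ≡ 181^2 = 32761 ≡ 16 (mod 295)
6^32 ≡ 16^2 = 256 ≡ 256 (mod 295)
6^64 ≡ 256^2 = 65536 ≡ 46 (mod 295)
6^128 ≡ 46^2 = 2116 ≡ 51 (mod 295)
147 = 128 + 16 + 2 + 1 in binary powers of 2.
So 6^147 ≡ 51 · 16 · 36 · 6 ≡ 141 (mod 295).
Squaring chain: 141; never reaches −1, so base 6 is a Miller–Rabin witness that 295 is composite.

141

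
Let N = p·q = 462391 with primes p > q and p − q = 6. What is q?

677

Since p = q + 6, we have 462391 = q(q + 6), so q² + 6q − 462391 = 0.
Discriminant: 6² + 4·462391 = 36 + 1849564 = 1849600; √1849600 = 1360.
q = (−6 + 1360)/2 = 677, and p = q + 6 = 683.
Check: 677 · 683 = 462391.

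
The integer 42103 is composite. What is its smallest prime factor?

71

42103 is odd.
Digit sum 10, not divisible by 3.
Ends in 3: not divisible by 5.
7: 42103 = 7·6014 + 5
11: 42103 = 11·3827 + 6
13: 42103 = 13·3238 + 9
17: 42103 = 17·2476 + 11
19: 42103 = 19·2215 + 18
23: 42103 = 23·1830 + 13
29: 42103 = 29·1451 + 24
31: 42103 = 31·1358 + 5
37: 42103 = 37·1137 + 34
41: 42103 = 41·1026 + 37
43: 42103 = 43·979 + 6
47: 42103 = 47·895 + 38
53: 42103 = 53·794 + 21
59: 42103 = 59·713 + 36
61: 42103 = 61·690 + 13
67: 42103 = 67·628 + 27
71: 42103 = 71·593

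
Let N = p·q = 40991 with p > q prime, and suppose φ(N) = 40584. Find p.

φ(n) = (p−1)(q−1) = n − (p+q) + 1, so p + q = 40991 − 40584 + 1 = 408.
p and q are the roots of t² − 408t + 40991 = 0.
Discriminant: 408² − 4·40991 = 166464 − 163964 = 2500; √2500 = 50.
q = (408 − 50)/2 = 179, p = (408 + 50)/2 = 229.
Check: 179 · 229 = 40991.

229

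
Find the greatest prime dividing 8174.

8174 = 2 · 4087
4087 = 61 · 67
67 is prime.
So 8174 = 2 · 61 · 67; the largest prime factor is 67.

67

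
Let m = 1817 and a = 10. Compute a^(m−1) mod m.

10^1 ≡ 10 (mod 1817)
10^2 ≡ 10^2 = 100 ≡ 100 (mod 1817)
10^4 ≡ 100^2 = 10000 ≡ 915 (mod 1817)
10^8 ≡ 915^2 = 837225 ≡ 1405 (mod 1817)
10^16 ≡ 1405^2 = 1974025 ≡ 763 (mod 1817)
10^32 ≡ 763^2 = 582169 ≡ 729 (mod 1817)
10^64 ≡ 729^2 = 531441 ≡ 877 (mod 1817)
10^128 ≡ 877^2 = 769129 ≡ 538 (mod 1817)
10^256 ≡ 538^2 = 289444 ≡ 541 (mod 1817)
10^512 ≡ 541^2 = 292681 ≡ 144 (mod 1817)
10^1024 ≡ 144^2 = 20736 ≡ 749 (mod 1817)
1816 = 1024 + 512 + 256 + 16 + 8 in binary powers of 2.
So 10^1816 ≡ 749 · 144 · 541 · 763 · 1405 ≡ 1094 (mod 1817).
Since 1094 ≠ 1, base 10 is a Fermat witness: 1817 is composite.

1094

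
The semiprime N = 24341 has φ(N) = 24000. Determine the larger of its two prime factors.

241

φ(n) = (p−1)(q−1) = n − (p+q) + 1, so p + q = 24341 − 24000 + 1 = 342.
p and q are the roots of t² − 342t + 24341 = 0.
Discriminant: 342² − 4·24341 = 116964 − 97364 = 19600; √19600 = 140.
q = (342 − 140)/2 = 101, p = (342 + 140)/2 = 241.
Check: 101 · 241 = 24341.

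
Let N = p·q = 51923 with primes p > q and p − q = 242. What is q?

137

Since p = q + 242, we have 51923 = q(q + 242), so q² + 242q − 51923 = 0.
Discriminant: 242² + 4·51923 = 58564 + 207692 = 266256; √266256 = 516.
q = (−242 + 516)/2 = 137, and p = q + 242 = 379.
Check: 137 · 379 = 51923.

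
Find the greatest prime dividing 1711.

59

1711 = 29 · 59
59 is prime.
So 1711 = 29 · 59; the largest prime factor is 59.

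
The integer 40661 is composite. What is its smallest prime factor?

73

40661 is odd.
Digit sum 17, not divisible by 3.
Ends in 1: not divisible by 5.
7: 40661 = 7·5808 + 5
11: 40661 = 11·3696 + 5
13: 40661 = 13·3127 + 10
17: 40661 = 17·2391 + 14
19: 40661 = 19·2140 + 1
23: 40661 = 23·1767 + 20
29: 40661 = 29·1402 + 3
31: 40661 = 31·1311 + 20
37: 40661 = 37·1098 + 35
41: 40661 = 41·991 + 30
43: 40661 = 43·945 + 26
47: 40661 = 47·865 + 6
53: 40661 = 53·767 + 10
59: 40661 = 59·689 + 10
61: 40661 = 61·666 + 35
67: 40661 = 67·606 + 59
71: 40661 = 71·572 + 49
73: 40661 = 73·557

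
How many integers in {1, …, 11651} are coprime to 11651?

Factor: 11651 = 61 · 191.
φ(11651) = (61−1) · (191−1) = 60 · 190 = 11400.

11400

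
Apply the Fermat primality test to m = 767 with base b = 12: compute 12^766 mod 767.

12^1 ≡ 12 (mod 767)
12^2 ≡ 12^2 = 144 ≡ 144 (mod 767)
12^4 ≡ 144^2 = 20736 ≡ 27 (mod 767)
12^8 ≡ 27^2 = 729 ≡ 729 (mod 767)
12^16 ≡ 729^2 = 531441 ≡ 677 (mod 767)
12^32 ≡ 677^2 = 458329 ≡ 430 (mod 767)
12^64 ≡ 430^2 = 184900 ≡ 53 (mod 767)
12^128 ≡ 53^2 = 2809 ≡ 508 (mod 767)
12^256 ≡ 508^2 = 258064 ≡ 352 (mod 767)
12^512 ≡ 352^2 = 123904 ≡ 417 (mod 767)
766 = 512 + 128 + 64 + 32 + 16 + 8 + 4 + 2 in binary powers of 2.
So 12^766 ≡ 417 · 508 · 53 · 430 · 677 · 729 · 27 · 144 ≡ 508 (mod 767).
Since 508 ≠ 1, base 12 is a Fermat witness: 767 is composite.

508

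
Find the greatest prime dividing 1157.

89

1157 = 13 · 89
89 is prime.
So 1157 = 13 · 89; the largest prime factor is 89.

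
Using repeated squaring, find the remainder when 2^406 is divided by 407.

2^1 ≡ 2 (mod 407)
2^2 ≡ 2^2 = 4 ≡ 4 (mod 407)
2^4 ≡ 4^2 = 16 ≡ 16 (mod 407)
2^8 ≡ 16^2 = 256 ≡ 256 (mod 407)
2^16 ≡ 256^2 = 65536 ≡ 9 (mod 407)
2^32 ≡ 9^2 = 81 ≡ 81 (mod 407)
2^64 ≡ 81^2 = 6561 ≡ 49 (mod 407)
2^128 ≡ 49^2 = 2401 ≡ 366 (mod 407)
2^256 ≡ 366^2 = 133956 ≡ 53 (mod 407)
406 = 256 + 128 + 16 + 4 + 2 in binary powers of 2.
So 2^406 ≡ 53 · 366 · 9 · 16 · 4 ≡ 284 (mod 407).
Since 284 ≠ 1, base 2 is a Fermat witness: 407 is composite.

284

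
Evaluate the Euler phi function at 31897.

31540

Factor: 31897 = 167 · 191.
φ(31897) = (167−1) · (191−1) = 166 · 190 = 31540.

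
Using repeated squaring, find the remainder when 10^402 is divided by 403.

66

10^1 ≡ 10 (mod 403)
10^2 ≡ 10^2 = 100 ≡ 100 (mod 403)
10^4 ≡ 100^2 = 10000 ≡ 328 (mod 403)
10^8 ≡ 328^2 = 107584 ≡ 386 (mod 403)
10^16 ≡ 386^2 = 148996 ≡ 289 (mod 403)
10^32 ≡ 289^2 = 83521 ≡ 100 (mod 403)
10^64 ≡ 100^2 = 10000 ≡ 328 (mod 403)
10^128 ≡ 328^2 = 107584 ≡ 386 (mod 403)
10^256 ≡ 386^2 = 148996 ≡ 289 (mod 403)
402 = 256 + 128 + 16 + 2 in binary powers of 2.
So 10^402 ≡ 289 · 386 · 289 · 100 ≡ 66 (mod 403).
Since 66 ≠ 1, base 10 is a Fermat witness: 403 is composite.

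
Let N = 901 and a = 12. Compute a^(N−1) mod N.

12^1 ≡ 12 (mod 901)
12^2 ≡ 12^2 = 144 ≡ 144 (mod 901)
12^4 ≡ 144^2 = 20736 ≡ 13 (mod 901)
12^8 ≡ 13^2 = 169 ≡ 169 (mod 901)
12^16 ≡ 169^2 = 28561 ≡ 630 (mod 901)
12^32 ≡ 630^2 = 396900 ≡ 460 (mod 901)
12^64 ≡ 460^2 = 211600 ≡ 766 (mod 901)
12^128 ≡ 766^2 = 586756 ≡ 205 (mod 901)
12^256 ≡ 205^2 = 42025 ≡ 579 (mod 901)
12^512 ≡ 579^2 = 335241 ≡ 69 (mod 901)
900 = 512 + 256 + 128 + 4 in binary powers of 2.
So 12^900 ≡ 69 · 579 · 205 · 13 ≡ 47 (mod 901).
Since 47 ≠ 1, base 12 is a Fermat witness: 901 is composite.

47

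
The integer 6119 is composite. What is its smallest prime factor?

6119 is odd.
Digit sum 17, not divisible by 3.
Ends in 9: not divisible by 5.
7: 6119 = 7·874 + 1
11: 6119 = 11·556 + 3
13: 6119 = 13·470 + 9
17: 6119 = 17·359 + 16
19: 6119 = 19·322 + 1
23: 6119 = 23·266 + 1
29: 6119 = 29·211

29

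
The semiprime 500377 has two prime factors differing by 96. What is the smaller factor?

661

Since p = q + 96, we have 500377 = q(q + 96), so q² + 96q − 500377 = 0.
Discriminant: 96² + 4·500377 = 9216 + 2001508 = 2010724; √2010724 = 1418.
q = (−96 + 1418)/2 = 661, and p = q + 96 = 757.
Check: 661 · 757 = 500377.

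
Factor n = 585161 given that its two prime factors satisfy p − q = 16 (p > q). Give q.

757

Since p = q + 16, we have 585161 = q(q + 16), so q² + 16q − 585161 = 0.
Discriminant: 16² + 4·585161 = 256 + 2340644 = 2340900; √2340900 = 1530.
q = (−16 + 1530)/2 = 757, and p = q + 16 = 773.
Check: 757 · 773 = 585161.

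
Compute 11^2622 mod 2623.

365

11^1 ≡ 11 (mod 2623)
11^2 ≡ 11^2 = 121 ≡ 121 (mod 2623)
11^4 ≡ 121^2 = 14641 ≡ 1526 (mod 2623)
11^8 ≡ 1526^2 = 2328676 ≡ 2075 (mod 2623)
11^16 ≡ 2075^2 = 4305625 ≡ 1282 (mod 2623)
11^32 ≡ 1282^2 = 1643524 ≡ 1526 (mod 2623)
11^64 ≡ 1526^2 = 2328676 ≡ 2075 (mod 2623)
11^128 ≡ 2075^2 = 4305625 ≡ 1282 (mod 2623)
11^256 ≡ 1282^2 = 1643524 ≡ 1526 (mod 2623)
11^512 ≡ 1526^2 = 2328676 ≡ 2075 (mod 2623)
11^1024 ≡ 2075^2 = 4305625 ≡ 1282 (mod 2623)
11^2048 ≡ 1282^2 = 1643524 ≡ 1526 (mod 2623)
2622 = 2048 + 512 + 32 + 16 + 8 + 4 + 2 in binary powers of 2.
So 11^2622 ≡ 1526 · 2075 · 1526 · 1282 · 2075 · 1526 · 121 ≡ 365 (mod 2623).
Since 365 ≠ 1, base 11 is a Fermat witness: 2623 is composite.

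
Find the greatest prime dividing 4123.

4123 = 7 · 589
589 = 19 · 31
31 is prime.
So 4123 = 7 · 19 · 31; the largest prime factor is 31.

31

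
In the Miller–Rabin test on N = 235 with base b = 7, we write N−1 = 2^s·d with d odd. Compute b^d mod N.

2

235 − 1 = 234 = 2^1 · 117, so d = 117.
7^1 ≡ 7 (mod 235)
7^2 ≡ 7^2 = 49 ≡ 49 (mod 235)
7^4 ≡ 49^2 = 2401 ≡ 51 (mod 235)
7^8 ≡ 51^2 = 2601 ≡ 16 (mod 235)
7^16 ≡ 16^2 = 256 ≡ 21 (mod 235)
7^32 ≡ 21^2 = 441 ≡ 206 (mod 235)
7^64 ≡ 206^2 = 42436 ≡ 136 (mod 235)
117 = 64 + 32 + 16 + 4 + 1 in binary powers of 2.
So 7^117 ≡ 136 · 206 · 21 · 51 · 7 ≡ 2 (mod 235).
Squaring chain: 2; never reaches −1, so base 7 is a Miller–Rabin witness that 235 is composite.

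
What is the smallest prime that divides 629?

629 is odd.
Digit sum 17, not divisible by 3.
Ends in 9: not divisible by 5.
7: 629 = 7·89 + 6
11: 629 = 11·57 + 2
13: 629 = 13·48 + 5
17: 629 = 17·37

17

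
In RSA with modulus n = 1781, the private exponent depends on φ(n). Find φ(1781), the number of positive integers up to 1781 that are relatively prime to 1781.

Factor: 1781 = 13 · 137.
φ(1781) = (13−1) · (137−1) = 12 · 136 = 1632.

1632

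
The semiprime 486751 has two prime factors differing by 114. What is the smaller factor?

Since p = q + 114, we have 486751 = q(q + 114), so q² + 114q − 486751 = 0.
Discriminant: 114² + 4·486751 = 12996 + 1947004 = 1960000; √1960000 = 1400.
q = (−114 + 1400)/2 = 643, and p = q + 114 = 757.
Check: 643 · 757 = 486751.

643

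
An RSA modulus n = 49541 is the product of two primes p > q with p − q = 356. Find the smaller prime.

107

Since p = q + 356, we have 49541 = q(q + 356), so q² + 356q − 49541 = 0.
Discriminant: 356² + 4·49541 = 126736 + 198164 = 324900; √324900 = 570.
q = (−356 + 570)/2 = 107, and p = q + 356 = 463.
Check: 107 · 463 = 49541.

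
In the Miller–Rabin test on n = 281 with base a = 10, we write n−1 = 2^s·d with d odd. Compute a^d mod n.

281 − 1 = 280 = 2^3 · 35, so d = 35.
10^1 ≡ 10 (mod 281)
10^2 ≡ 10^2 = 100 ≡ 100 (mod 281)
10^4 ≡ 100^2 = 10000 ≡ 165 (mod 281)
10^8 ≡ 165^2 = 27225 ≡ 249 (mod 281)
10^16 ≡ 249^2 = 62001 ≡ 181 (mod 281)
10^32 ≡ 181^2 = 32761 ≡ 165 (mod 281)
35 = 32 + 2 + 1 in binary powers of 2.
So 10^35 ≡ 165 · 100 · 10 ≡ 53 (mod 281).
Squaring chain: 53 → 280 → 1; reaches −1, so base 10 does not prove 281 composite.

53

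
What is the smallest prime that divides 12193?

89

12193 is odd.
Digit sum 16, not divisible by 3.
Ends in 3: not divisible by 5.
7: 12193 = 7·1741 + 6
11: 12193 = 11·1108 + 5
13: 12193 = 13·937 + 12
17: 12193 = 17·717 + 4
19: 12193 = 19·641 + 14
23: 12193 = 23·530 + 3
29: 12193 = 29·420 + 13
31: 12193 = 31·393 + 10
37: 12193 = 37·329 + 20
41: 12193 = 41·297 + 16
43: 12193 = 43·283 + 24
47: 12193 = 47·259 + 20
53: 12193 = 53·230 + 3
59: 12193 = 59·206 + 39
61: 12193 = 61·199 + 54
67: 12193 = 67·181 + 66
71: 12193 = 71·171 + 52
73: 12193 = 73·167 + 2
79: 12193 = 79·154 + 27
83: 12193 = 83·146 + 75
89: 12193 = 89·137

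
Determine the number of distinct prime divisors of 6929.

2

6929 = 13^2 · 41
6929 = 13^2 · 41, which has 2 distinct prime factors.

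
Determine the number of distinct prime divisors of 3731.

3

3731 = 7 · 533
533 = 13 · 41
3731 = 7 · 13 · 41, which has 3 distinct prime factors.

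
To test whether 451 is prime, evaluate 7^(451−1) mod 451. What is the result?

419

7^1 ≡ 7 (mod 451)
7^2 ≡ 7^2 = 49 ≡ 49 (mod 451)
7^4 ≡ 49^2 = 2401 ≡ 146 (mod 451)
7^8 ≡ 146^2 = 21316 ≡ 119 (mod 451)
7^16 ≡ 119^2 = 14161 ≡ 180 (mod 451)
7^32 ≡ 180^2 = 32400 ≡ 379 (mod 451)
7^64 ≡ 379^2 = 143641 ≡ 223 (mod 451)
7^128 ≡ 223^2 = 49729 ≡ 119 (mod 451)
7^256 ≡ 119^2 = 14161 ≡ 180 (mod 451)
450 = 256 + 128 + 64 + 2 in binary powers of 2.
So 7^450 ≡ 180 · 119 · 223 · 49 ≡ 419 (mod 451).
Since 419 ≠ 1, base 7 is a Fermat witness: 451 is composite.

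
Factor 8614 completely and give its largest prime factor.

73

8614 = 2 · 4307
4307 = 59 · 73
73 is prime.
So 8614 = 2 · 59 · 73; the largest prime factor is 73.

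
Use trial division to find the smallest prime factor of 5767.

5767 is odd.
Digit sum 25, not divisible by 3.
Ends in 7: not divisible by 5.
7: 5767 = 7·823 + 6
11: 5767 = 11·524 + 3
13: 5767 = 13·443 + 8
17: 5767 = 17·339 + 4
19: 5767 = 19·303 + 10
23: 5767 = 23·250 + 17
29: 5767 = 29·198 + 25
31: 5767 = 31·186 + 1
37: 5767 = 37·155 + 32
41: 5767 = 41·140 + 27
43: 5767 = 43·134 + 5
47: 5767 = 47·122 + 33
53: 5767 = 53·108 + 43
59: 5767 = 59·97 + 44
61: 5767 = 61·94 + 33
67: 5767 = 67·86 + 5
71: 5767 = 71·81 + 16
73: 5767 = 73·79

73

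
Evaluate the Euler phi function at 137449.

124416

Factor: 137449 = 13 · 97 · 109.
φ(137449) = (13−1) · (97−1) · (109−1) = 12 · 96 · 108 = 124416.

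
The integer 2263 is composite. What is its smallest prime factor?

31

2263 is odd.
Digit sum 13, not divisible by 3.
Ends in 3: not divisible by 5.
7: 2263 = 7·323 + 2
11: 2263 = 11·205 + 8
13: 2263 = 13·174 + 1
17: 2263 = 17·133 + 2
19: 2263 = 19·119 + 2
23: 2263 = 23·98 + 9
29: 2263 = 29·78 + 1
31: 2263 = 31·73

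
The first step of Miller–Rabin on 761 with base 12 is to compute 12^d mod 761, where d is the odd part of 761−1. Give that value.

761 − 1 = 760 = 2^3 · 95, so d = 95.
12^1 ≡ 12 (mod 761)
12^2 ≡ 12^2 = 144 ≡ 144 (mod 761)
12^4 ≡ 144^2 = 20736 ≡ 189 (mod 761)
12^8 ≡ 189^2 = 35721 ≡ 715 (mod 761)
12^16 ≡ 715^2 = 511225 ≡ 594 (mod 761)
12^32 ≡ 594^2 = 352836 ≡ 493 (mod 761)
12^64 ≡ 493^2 = 243049 ≡ 290 (mod 761)
95 = 64 + 16 + 8 + 4 + 2 + 1 in binary powers of 2.
So 12^95 ≡ 290 · 594 · 715 · 189 · 144 · 12 ≡ 626 (mod 761).
Squaring chain: 626 → 722 → 760; reaches −1, so base 12 does not prove 761 composite.

626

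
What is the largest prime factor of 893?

47

893 = 19 · 47
47 is prime.
So 893 = 19 · 47; the largest prime factor is 47.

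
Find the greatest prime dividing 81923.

79

81923 = 17 · 4819
4819 = 61 · 79
79 is prime.
So 81923 = 17 · 61 · 79; the largest prime factor is 79.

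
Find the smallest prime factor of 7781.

7781 is odd.
Digit sum 23, not divisible by 3.
Ends in 1: not divisible by 5.
7: 7781 = 7·1111 + 4
11: 7781 = 11·707 + 4
13: 7781 = 13·598 + 7
17: 7781 = 17·457 + 12
19: 7781 = 19·409 + 10
23: 7781 = 23·338 + 7
29: 7781 = 29·268 + 9
31: 7781 = 31·251

31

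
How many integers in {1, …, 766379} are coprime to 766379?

Factor: 766379 = 79 · 89 · 109.
φ(766379) = (79−1) · (89−1) · (109−1) = 78 · 88 · 108 = 741312.

741312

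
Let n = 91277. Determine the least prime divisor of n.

91277 is odd.
Digit sum 26, not divisible by 3.
Ends in 7: not divisible by 5.
7: 91277 = 7·13039 + 4
11: 91277 = 11·8297 + 10
13: 91277 = 13·7021 + 4
17: 91277 = 17·5369 + 4
19: 91277 = 19·4804 + 1
23: 91277 = 23·3968 + 13
29: 91277 = 29·3147 + 14
31: 91277 = 31·2944 + 13
37: 91277 = 37·2466 + 35
41: 91277 = 41·2226 + 11
43: 91277 = 43·2122 + 31
47: 91277 = 47·1942 + 3
53: 91277 = 53·1722 + 11
59: 91277 = 59·1547 + 4
61: 91277 = 61·1496 + 21
67: 91277 = 67·1362 + 23
71: 91277 = 71·1285 + 42
73: 91277 = 73·1250 + 27
79: 91277 = 79·1155 + 32
83: 91277 = 83·1099 + 60
89: 91277 = 89·1025 + 52
97: 91277 = 97·941

97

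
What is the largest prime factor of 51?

51 = 3 · 17
17 is prime.
So 51 = 3 · 17; the largest prime factor is 17.

17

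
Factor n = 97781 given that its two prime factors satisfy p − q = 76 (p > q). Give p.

Since p = q + 76, we have 97781 = q(q + 76), so q² + 76q − 97781 = 0.
Discriminant: 76² + 4·97781 = 5776 + 391124 = 396900; √396900 = 630.
q = (−76 + 630)/2 = 277, and p = q + 76 = 353.
Check: 277 · 353 = 97781.

353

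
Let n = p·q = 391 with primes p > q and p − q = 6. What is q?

Since p = q + 6, we have 391 = q(q + 6), so q² + 6q − 391 = 0.
Discriminant: 6² + 4·391 = 36 + 1564 = 1600; √1600 = 40.
q = (−6 + 40)/2 = 17, and p = q + 6 = 23.
Check: 17 · 23 = 391.

17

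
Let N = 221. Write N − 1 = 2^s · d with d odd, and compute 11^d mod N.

221 − 1 = 220 = 2^2 · 55, so d = 55.
11^1 ≡ 11 (mod 221)
11^2 ≡ 11^2 = 121 ≡ 121 (mod 221)
11^4 ≡ 121^2 = 14641 ≡ 55 (mod 221)
11^8 ≡ 55^2 = 3025 ≡ 152 (mod 221)
11^16 ≡ 152^2 = 23104 ≡ 120 (mod 221)
11^32 ≡ 120^2 = 14400 ≡ 35 (mod 221)
55 = 32 + 16 + 4 + 2 + 1 in binary powers of 2.
So 11^55 ≡ 35 · 120 · 55 · 121 · 11 ≡ 54 (mod 221).
Squaring chain: 54 → 43; never reaches −1, so base 11 is a Miller–Rabin witness that 221 is composite.

54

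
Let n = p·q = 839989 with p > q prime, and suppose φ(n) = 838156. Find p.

947

φ(n) = (p−1)(q−1) = n − (p+q) + 1, so p + q = 839989 − 838156 + 1 = 1834.
p and q are the roots of t² − 1834t + 839989 = 0.
Discriminant: 1834² − 4·839989 = 3363556 − 3359956 = 3600; √3600 = 60.
q = (1834 − 60)/2 = 887, p = (1834 + 60)/2 = 947.
Check: 887 · 947 = 839989.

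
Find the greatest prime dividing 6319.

89

6319 = 71 · 89
89 is prime.
So 6319 = 71 · 89; the largest prime factor is 89.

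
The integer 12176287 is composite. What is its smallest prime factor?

12176287 is odd.
Digit sum 34, not divisible by 3.
Ends in 7: not divisible by 5.
7: 12176287 = 7·1739469 + 4
11: 12176287 = 11·1106935 + 2
13: 12176287 = 13·936637 + 6
17: 12176287 = 17·716252 + 3
19: 12176287 = 19·640857 + 4
23: 12176287 = 23·529403 + 18
29: 12176287 = 29·419871 + 28
31: 12176287 = 31·392783 + 14
37: 12176287 = 37·329088 + 31
41: 12176287 = 41·296982 + 25
43: 12176287 = 43·283169 + 20
47: 12176287 = 47·259069 + 44
53: 12176287 = 53·229741 + 14
59: 12176287 = 59·206377 + 44
61: 12176287 = 61·199611 + 16
67: 12176287 = 67·181735 + 42
71: 12176287 = 71·171497

71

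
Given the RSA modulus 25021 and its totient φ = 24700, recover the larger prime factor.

φ(n) = (p−1)(q−1) = n − (p+q) + 1, so p + q = 25021 − 24700 + 1 = 322.
p and q are the roots of t² − 322t + 25021 = 0.
Discriminant: 322² − 4·25021 = 103684 − 100084 = 3600; √3600 = 60.
q = (322 − 60)/2 = 131, p = (322 + 60)/2 = 191.
Check: 131 · 191 = 25021.

191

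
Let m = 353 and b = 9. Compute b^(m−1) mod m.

9^1 ≡ 9 (mod 353)
9^2 ≡ 9^2 = 81 ≡ 81 (mod 353)
9^4 ≡ 81^2 = 6561 ≡ 207 (mod 353)
9^8 ≡ 207^2 = 42849 ≡ 136 (mod 353)
9^16 ≡ 136^2 = 18496 ≡ 140 (mod 353)
9^32 ≡ 140^2 = 19600 ≡ 185 (mod 353)
9^64 ≡ 185^2 = 34225 ≡ 337 (mod 353)
9^128 ≡ 337^2 = 113569 ≡ 256 (mod 353)
9^256 ≡ 256^2 = 65536 ≡ 231 (mod 353)
352 = 256 + 64 + 32 in binary powers of 2.
So 9^352 ≡ 231 · 337 · 185 ≡ 1 (mod 353).
Since the result is 1, base 9 gives no evidence that 353 is composite.

1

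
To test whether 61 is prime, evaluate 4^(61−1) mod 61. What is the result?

1

4^1 ≡ 4 (mod 61)
4^2 ≡ 4^2 = 16 ≡ 16 (mod 61)
4^4 ≡ 16^2 = 256 ≡ 12 (mod 61)
4^8 ≡ 12^2 = 144 ≡ 22 (mod 61)
4^16 ≡ 22^2 = 484 ≡ 57 (mod 61)
4^32 ≡ 57^2 = 3249 ≡ 16 (mod 61)
60 = 32 + 16 + 8 + 4 in binary powers of 2.
So 4^60 ≡ 16 · 57 · 22 · 12 ≡ 1 (mod 61).
Since the result is 1, base 4 gives no evidence that 61 is composite.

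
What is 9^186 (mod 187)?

9^1 ≡ 9 (mod 187)
9^2 ≡ 9^2 = 81 ≡ 81 (mod 187)
9^4 ≡ 81^2 = 6561 ≡ 16 (mod 187)
9^8 ≡ 16^2 = 256 ≡ 69 (mod 187)
9^16 ≡ 69^2 = 4761 ≡ 86 (mod 187)
9^32 ≡ 86^2 = 7396 ≡ 103 (mod 187)
9^64 ≡ 103^2 = 10609 ≡ 137 (mod 187)
9^128 ≡ 137^2 = 18769 ≡ 69 (mod 187)
186 = 128 + 32 + 16 + 8 + 2 in binary powers of 2.
So 9^186 ≡ 69 · 103 · 86 · 69 · 81 ≡ 64 (mod 187).
Since 64 ≠ 1, base 9 is a Fermat witness: 187 is composite.

64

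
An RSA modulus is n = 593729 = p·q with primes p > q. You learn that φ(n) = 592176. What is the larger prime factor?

877

φ(n) = (p−1)(q−1) = n − (p+q) + 1, so p + q = 593729 − 592176 + 1 = 1554.
p and q are the roots of t² − 1554t + 593729 = 0.
Discriminant: 1554² − 4·593729 = 2414916 − 2374916 = 40000; √40000 = 200.
q = (1554 − 200)/2 = 677, p = (1554 + 200)/2 = 877.
Check: 677 · 877 = 593729.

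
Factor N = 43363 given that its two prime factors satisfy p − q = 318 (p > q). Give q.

103

Since p = q + 318, we have 43363 = q(q + 318), so q² + 318q − 43363 = 0.
Discriminant: 318² + 4·43363 = 101124 + 173452 = 274576; √274576 = 524.
q = (−318 + 524)/2 = 103, and p = q + 318 = 421.
Check: 103 · 421 = 43363.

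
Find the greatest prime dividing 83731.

73

83731 = 31 · 2701
2701 = 37 · 73
73 is prime.
So 83731 = 31 · 37 · 73; the largest prime factor is 73.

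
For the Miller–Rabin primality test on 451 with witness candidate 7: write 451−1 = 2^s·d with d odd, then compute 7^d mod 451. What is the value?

451 − 1 = 450 = 2^1 · 225, so d = 225.
7^1 ≡ 7 (mod 451)
7^2 ≡ 7^2 = 49 ≡ 49 (mod 451)
7^4 ≡ 49^2 = 2401 ≡ 146 (mod 451)
7^8 ≡ 146^2 = 21316 ≡ 119 (mod 451)
7^16 ≡ 119^2 = 14161 ≡ 180 (mod 451)
7^32 ≡ 180^2 = 32400 ≡ 379 (mod 451)
7^64 ≡ 379^2 = 143641 ≡ 223 (mod 451)
7^128 ≡ 223^2 = 49729 ≡ 119 (mod 451)
225 = 128 + 64 + 32 + 1 in binary powers of 2.
So 7^225 ≡ 119 · 223 · 379 · 7 ≡ 208 (mod 451).
Squaring chain: 208; never reaches −1, so base 7 is a Miller–Rabin witness that 451 is composite.

208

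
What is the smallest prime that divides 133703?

19

133703 is odd.
Digit sum 17, not divisible by 3.
Ends in 3: not divisible by 5.
7: 133703 = 7·19100 + 3
11: 133703 = 11·12154 + 9
13: 133703 = 13·10284 + 11
17: 133703 = 17·7864 + 15
19: 133703 = 19·7037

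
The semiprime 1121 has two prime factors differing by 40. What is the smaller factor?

19

Since p = q + 40, we have 1121 = q(q + 40), so q² + 40q − 1121 = 0.
Discriminant: 40² + 4·1121 = 1600 + 4484 = 6084; √6084 = 78.
q = (−40 + 78)/2 = 19, and p = q + 40 = 59.
Check: 19 · 59 = 1121.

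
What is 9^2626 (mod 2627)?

719

9^1 ≡ 9 (mod 2627)
9^2 ≡ 9^2 = 81 ≡ 81 (mod 2627)
9^4 ≡ 81^2 = 6561 ≡ 1307 (mod 2627)
9^8 ≡ 1307^2 = 1708249 ≡ 699 (mod 2627)
9^16 ≡ 699^2 = 488601 ≡ 2606 (mod 2627)
9^32 ≡ 2606^2 = 6791236 ≡ 441 (mod 2627)
9^64 ≡ 441^2 = 194481 ≡ 83 (mod 2627)
9^128 ≡ 83^2 = 6889 ≡ 1635 (mod 2627)
9^256 ≡ 1635^2 = 2673225 ≡ 1566 (mod 2627)
9^512 ≡ 1566^2 = 2452356 ≡ 1365 (mod 2627)
9^1024 ≡ 1365^2 = 1863225 ≡ 682 (mod 2627)
9^2048 ≡ 682^2 = 465124 ≡ 145 (mod 2627)
2626 = 2048 + 512 + 64 + 2 in binary powers of 2.
So 9^2626 ≡ 145 · 1365 · 83 · 81 ≡ 719 (mod 2627).
Since 719 ≠ 1, base 9 is a Fermat witness: 2627 is composite.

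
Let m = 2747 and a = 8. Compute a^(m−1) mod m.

1958

8^1 ≡ 8 (mod 2747)
8^2 ≡ 8^2 = 64 ≡ 64 (mod 2747)
8^4 ≡ 64^2 = 4096 ≡ 1349 (mod 2747)
8^8 ≡ 1349^2 = 1819801 ≡ 1287 (mod 2747)
8^16 ≡ 1287^2 = 1656369 ≡ 2675 (mod 2747)
8^32 ≡ 2675^2 = 7155625 ≡ 2437 (mod 2747)
8^64 ≡ 2437^2 = 5938969 ≡ 2702 (mod 2747)
8^128 ≡ 2702^2 = 7300804 ≡ 2025 (mod 2747)
8^256 ≡ 2025^2 = 4100625 ≡ 2101 (mod 2747)
8^512 ≡ 2101^2 = 4414201 ≡ 2519 (mod 2747)
8^1024 ≡ 2519^2 = 6345361 ≡ 2538 (mod 2747)
8^2048 ≡ 2538^2 = 6441444 ≡ 2476 (mod 2747)
2746 = 2048 + 512 + 128 + 32 + 16 + 8 + 2 in binary powers of 2.
So 8^2746 ≡ 2476 · 2519 · 2025 · 2437 · 2675 · 1287 · 64 ≡ 1958 (mod 2747).
Since 1958 ≠ 1, base 8 is a Fermat witness: 2747 is composite.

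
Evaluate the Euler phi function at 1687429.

Factor: 1687429 = 109 · 113 · 137.
φ(1687429) = (109−1) · (113−1) · (137−1) = 108 · 112 · 136 = 1645056.

1645056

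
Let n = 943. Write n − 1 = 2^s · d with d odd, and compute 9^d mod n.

943 − 1 = 942 = 2^1 · 471, so d = 471.
9^1 ≡ 9 (mod 943)
9^2 ≡ 9^2 = 81 ≡ 81 (mod 943)
9^4 ≡ 81^2 = 6561 ≡ 903 (mod 943)
9^8 ≡ 903^2 = 815409 ≡ 657 (mod 943)
9^16 ≡ 657^2 = 431649 ≡ 698 (mod 943)
9^32 ≡ 698^2 = 487204 ≡ 616 (mod 943)
9^64 ≡ 616^2 = 379456 ≡ 370 (mod 943)
9^128 ≡ 370^2 = 136900 ≡ 165 (mod 943)
9^256 ≡ 165^2 = 27225 ≡ 821 (mod 943)
471 = 256 + 128 + 64 + 16 + 4 + 2 + 1 in binary powers of 2.
So 9^471 ≡ 821 · 165 · 370 · 698 · 903 · 81 · 9 ≡ 278 (mod 943).
Squaring chain: 278; never reaches −1, so base 9 is a Miller–Rabin witness that 943 is composite.

278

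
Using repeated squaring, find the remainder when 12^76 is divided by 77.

23

12^1 ≡ 12 (mod 77)
12^2 ≡ 12^2 = 144 ≡ 67 (mod 77)
12^4 ≡ 67^2 = 4489 ≡ 23 (mod 77)
12^8 ≡ 23^2 = 529 ≡ 67 (mod 77)
12^16 ≡ 67^2 = 4489 ≡ 23 (mod 77)
12^32 ≡ 23^2 = 529 ≡ 67 (mod 77)
12^64 ≡ 67^2 = 4489 ≡ 23 (mod 77)
76 = 64 + 8 + 4 in binary powers of 2.
So 12^76 ≡ 23 · 67 · 23 ≡ 23 (mod 77).
Since 23 ≠ 1, base 12 is a Fermat witness: 77 is composite.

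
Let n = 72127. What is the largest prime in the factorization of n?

72127 = 11 · 6557
6557 = 79 · 83
83 is prime.
So 72127 = 11 · 79 · 83; the largest prime factor is 83.

83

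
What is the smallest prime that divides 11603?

41

11603 is odd.
Digit sum 11, not divisible by 3.
Ends in 3: not divisible by 5.
7: 11603 = 7·1657 + 4
11: 11603 = 11·1054 + 9
13: 11603 = 13·892 + 7
17: 11603 = 17·682 + 9
19: 11603 = 19·610 + 13
23: 11603 = 23·504 + 11
29: 11603 = 29·400 + 3
31: 11603 = 31·374 + 9
37: 11603 = 37·313 + 22
41: 11603 = 41·283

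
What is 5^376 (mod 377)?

326

5^1 ≡ 5 (mod 377)
5^2 ≡ 5^2 = 25 ≡ 25 (mod 377)
5^4 ≡ 25^2 = 625 ≡ 248 (mod 377)
5^8 ≡ 248^2 = 61504 ≡ 53 (mod 377)
5^16 ≡ 53^2 = 2809 ≡ 170 (mod 377)
5^32 ≡ 170^2 = 28900 ≡ 248 (mod 377)
5^64 ≡ 248^2 = 61504 ≡ 53 (mod 377)
5^128 ≡ 53^2 = 2809 ≡ 170 (mod 377)
5^256 ≡ 170^2 = 28900 ≡ 248 (mod 377)
376 = 256 + 64 + 32 + 16 + 8 in binary powers of 2.
So 5^376 ≡ 248 · 53 · 248 · 170 · 53 ≡ 326 (mod 377).
Since 326 ≠ 1, base 5 is a Fermat witness: 377 is composite.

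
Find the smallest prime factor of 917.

917 is odd.
Digit sum 17, not divisible by 3.
Ends in 7: not divisible by 5.
7: 917 = 7·131

7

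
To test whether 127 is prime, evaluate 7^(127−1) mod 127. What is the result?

1

7^1 ≡ 7 (mod 127)
7^2 ≡ 7^2 = 49 ≡ 49 (mod 127)
7^4 ≡ 49^2 = 2401 ≡ 115 (mod 127)
7^8 ≡ 115^2 = 13225 ≡ 17 (mod 127)
7^16 ≡ 17^2 = 289 ≡ 35 (mod 127)
7^32 ≡ 35^2 = 1225 ≡ 82 (mod 127)
7^64 ≡ 82^2 = 6724 ≡ 120 (mod 127)
126 = 64 + 32 + 16 + 8 + 4 + 2 in binary powers of 2.
So 7^126 ≡ 120 · 82 · 35 · 17 · 115 · 49 ≡ 1 (mod 127).
Since the result is 1, base 7 gives no evidence that 127 is composite.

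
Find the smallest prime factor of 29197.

7

29197 is odd.
Digit sum 28, not divisible by 3.
Ends in 7: not divisible by 5.
7: 29197 = 7·4171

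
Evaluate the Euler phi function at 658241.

Factor: 658241 = 71 · 73 · 127.
φ(658241) = (71−1) · (73−1) · (127−1) = 70 · 72 · 126 = 635040.

635040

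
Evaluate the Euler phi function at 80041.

Factor: 80041 = 13 · 47 · 131.
φ(80041) = (13−1) · (47−1) · (131−1) = 12 · 46 · 130 = 71760.

71760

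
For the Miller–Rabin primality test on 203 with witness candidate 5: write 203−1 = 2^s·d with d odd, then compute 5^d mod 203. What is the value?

38

203 − 1 = 202 = 2^1 · 101, so d = 101.
5^1 ≡ 5 (mod 203)
5^2 ≡ 5^2 = 25 ≡ 25 (mod 203)
5^4 ≡ 25^2 = 625 ≡ 16 (mod 203)
5^8 ≡ 16^2 = 256 ≡ 53 (mod 203)
5^16 ≡ 53^2 = 2809 ≡ 170 (mod 203)
5^32 ≡ 170^2 = 28900 ≡ 74 (mod 203)
5^64 ≡ 74^2 = 5476 ≡ 198 (mod 203)
101 = 64 + 32 + 4 + 1 in binary powers of 2.
So 5^101 ≡ 198 · 74 · 16 · 5 ≡ 38 (mod 203).
Squaring chain: 38; never reaches −1, so base 5 is a Miller–Rabin witness that 203 is composite.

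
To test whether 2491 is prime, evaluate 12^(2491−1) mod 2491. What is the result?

873

12^1 ≡ 12 (mod 2491)
12^2 ≡ 12^2 = 144 ≡ 144 (mod 2491)
12^4 ≡ 144^2 = 20736 ≡ 808 (mod 2491)
12^8 ≡ 808^2 = 652864 ≡ 222 (mod 2491)
12^16 ≡ 222^2 = 49284 ≡ 1955 (mod 2491)
12^32 ≡ 1955^2 = 3822025 ≡ 831 (mod 2491)
12^64 ≡ 831^2 = 690561 ≡ 554 (mod 2491)
12^128 ≡ 554^2 = 306916 ≡ 523 (mod 2491)
12^256 ≡ 523^2 = 273529 ≡ 2010 (mod 2491)
12^512 ≡ 2010^2 = 4040100 ≡ 2189 (mod 2491)
12^1024 ≡ 2189^2 = 4791721 ≡ 1528 (mod 2491)
12^2048 ≡ 1528^2 = 2334784 ≡ 717 (mod 2491)
2490 = 2048 + 256 + 128 + 32 + 16 + 8 + 2 in binary powers of 2.
So 12^2490 ≡ 717 · 2010 · 523 · 831 · 1955 · 222 · 144 ≡ 873 (mod 2491).
Since 873 ≠ 1, base 12 is a Fermat witness: 2491 is composite.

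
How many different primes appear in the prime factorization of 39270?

39270 = 2 · 19635
19635 = 3 · 6545
6545 = 5 · 1309
1309 = 7 · 187
187 = 11 · 17
39270 = 2 · 3 · 5 · 7 · 11 · 17, which has 6 distinct prime factors.

6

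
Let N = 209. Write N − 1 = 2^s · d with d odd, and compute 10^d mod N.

209 − 1 = 208 = 2^4 · 13, so d = 13.
10^1 ≡ 10 (mod 209)
10^2 ≡ 10^2 = 100 ≡ 100 (mod 209)
10^4 ≡ 100^2 = 10000 ≡ 177 (mod 209)
10^8 ≡ 177^2 = 31329 ≡ 188 (mod 209)
13 = 8 + 4 + 1 in binary powers of 2.
So 10^13 ≡ 188 · 177 · 10 ≡ 32 (mod 209).
Squaring chain: 32 → 188 → 23 → 111; never reaches −1, so base 10 is a Miller–Rabin witness that 209 is composite.

32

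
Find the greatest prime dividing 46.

23

46 = 2 · 23
23 is prime.
So 46 = 2 · 23; the largest prime factor is 23.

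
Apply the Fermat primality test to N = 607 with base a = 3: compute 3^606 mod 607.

3^1 ≡ 3 (mod 607)
3^2 ≡ 3^2 = 9 ≡ 9 (mod 607)
3^4 ≡ 9^2 = 81 ≡ 81 (mod 607)
3^8 ≡ 81^2 = 6561 ≡ 491 (mod 607)
3^16 ≡ 491^2 = 241081 ≡ 102 (mod 607)
3^32 ≡ 102^2 = 10404 ≡ 85 (mod 607)
3^64 ≡ 85^2 = 7225 ≡ 548 (mod 607)
3^128 ≡ 548^2 = 300304 ≡ 446 (mod 607)
3^256 ≡ 446^2 = 198916 ≡ 427 (mod 607)
3^512 ≡ 427^2 = 182329 ≡ 229 (mod 607)
606 = 512 + 64 + 16 + 8 + 4 + 2 in binary powers of 2.
So 3^606 ≡ 229 · 548 · 102 · 491 · 81 · 9 ≡ 1 (mod 607).
Since the result is 1, base 3 gives no evidence that 607 is composite.

1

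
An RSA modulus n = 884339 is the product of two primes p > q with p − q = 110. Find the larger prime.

Since p = q + 110, we have 884339 = q(q + 110), so q² + 110q − 884339 = 0.
Discriminant: 110² + 4·884339 = 12100 + 3537356 = 3549456; √3549456 = 1884.
q = (−110 + 1884)/2 = 887, and p = q + 110 = 997.
Check: 887 · 997 = 884339.

997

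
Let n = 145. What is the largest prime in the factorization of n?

29

145 = 5 · 29
29 is prime.
So 145 = 5 · 29; the largest prime factor is 29.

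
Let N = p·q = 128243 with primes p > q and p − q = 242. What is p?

Since p = q + 242, we have 128243 = q(q + 242), so q² + 242q − 128243 = 0.
Discriminant: 242² + 4·128243 = 58564 + 512972 = 571536; √571536 = 756.
q = (−242 + 756)/2 = 257, and p = q + 242 = 499.
Check: 257 · 499 = 128243.

499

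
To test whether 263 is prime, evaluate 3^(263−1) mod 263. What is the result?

1

3^1 ≡ 3 (mod 263)
3^2 ≡ 3^2 = 9 ≡ 9 (mod 263)
3^4 ≡ 9^2 = 81 ≡ 81 (mod 263)
3^8 ≡ 81^2 = 6561 ≡ 249 (mod 263)
3^16 ≡ 249^2 = 62001 ≡ 196 (mod 263)
3^32 ≡ 196^2 = 38416 ≡ 18 (mod 263)
3^64 ≡ 18^2 = 324 ≡ 61 (mod 263)
3^128 ≡ 61^2 = 3721 ≡ 39 (mod 263)
3^256 ≡ 39^2 = 1521 ≡ 206 (mod 263)
262 = 256 + 4 + 2 in binary powers of 2.
So 3^262 ≡ 206 · 81 · 9 ≡ 1 (mod 263).
Since the result is 1, base 3 gives no evidence that 263 is composite.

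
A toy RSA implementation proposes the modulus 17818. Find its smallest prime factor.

2

17818 is even: 2 divides it.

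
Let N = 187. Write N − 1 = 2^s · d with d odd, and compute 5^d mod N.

37

187 − 1 = 186 = 2^1 · 93, so d = 93.
5^1 ≡ 5 (mod 187)
5^2 ≡ 5^2 = 25 ≡ 25 (mod 187)
5^4 ≡ 25^2 = 625 ≡ 64 (mod 187)
5^8 ≡ 64^2 = 4096 ≡ 169 (mod 187)
5^16 ≡ 169^2 = 28561 ≡ 137 (mod 187)
5^32 ≡ 137^2 = 18769 ≡ 69 (mod 187)
5^64 ≡ 69^2 = 4761 ≡ 86 (mod 187)
93 = 64 + 16 + 8 + 4 + 1 in binary powers of 2.
So 5^93 ≡ 86 · 137 · 169 · 64 · 5 ≡ 37 (mod 187).
Squaring chain: 37; never reaches −1, so base 5 is a Miller–Rabin witness that 187 is composite.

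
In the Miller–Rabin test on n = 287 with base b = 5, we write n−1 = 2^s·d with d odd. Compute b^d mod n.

287 − 1 = 286 = 2^1 · 143, so d = 143.
5^1 ≡ 5 (mod 287)
5^2 ≡ 5^2 = 25 ≡ 25 (mod 287)
5^4 ≡ 25^2 = 625 ≡ 51 (mod 287)
5^8 ≡ 51^2 = 2601 ≡ 18 (mod 287)
5^16 ≡ 18^2 = 324 ≡ 37 (mod 287)
5^32 ≡ 37^2 = 1369 ≡ 221 (mod 287)
5^64 ≡ 221^2 = 48841 ≡ 51 (mod 287)
5^128 ≡ 51^2 = 2601 ≡ 18 (mod 287)
143 = 128 + 8 + 4 + 2 + 1 in binary powers of 2.
So 5^143 ≡ 18 · 18 · 51 · 25 · 5 ≡ 248 (mod 287).
Squaring chain: 248; never reaches −1, so base 5 is a Miller–Rabin witness that 287 is composite.

248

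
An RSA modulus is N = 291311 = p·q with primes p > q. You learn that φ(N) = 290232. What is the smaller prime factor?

523

φ(n) = (p−1)(q−1) = n − (p+q) + 1, so p + q = 291311 − 290232 + 1 = 1080.
p and q are the roots of t² − 1080t + 291311 = 0.
Discriminant: 1080² − 4·291311 = 1166400 − 1165244 = 1156; √1156 = 34.
q = (1080 − 34)/2 = 523, p = (1080 + 34)/2 = 557.
Check: 523 · 557 = 291311.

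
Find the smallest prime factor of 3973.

3973 is odd.
Digit sum 22, not divisible by 3.
Ends in 3: not divisible by 5.
7: 3973 = 7·567 + 4
11: 3973 = 11·361 + 2
13: 3973 = 13·305 + 8
17: 3973 = 17·233 + 12
19: 3973 = 19·209 + 2
23: 3973 = 23·172 + 17
29: 3973 = 29·137

29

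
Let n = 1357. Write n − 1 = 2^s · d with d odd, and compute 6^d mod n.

1357 − 1 = 1356 = 2^2 · 339, so d = 339.
6^1 ≡ 6 (mod 1357)
6^2 ≡ 6^2 = 36 ≡ 36 (mod 1357)
6^4 ≡ 36^2 = 1296 ≡ 1296 (mod 1357)
6^8 ≡ 1296^2 = 1679616 ≡ 1007 (mod 1357)
6^16 ≡ 1007^2 = 1014049 ≡ 370 (mod 1357)
6^32 ≡ 370^2 = 136900 ≡ 1200 (mod 1357)
6^64 ≡ 1200^2 = 1440000 ≡ 223 (mod 1357)
6^128 ≡ 223^2 = 49729 ≡ 877 (mod 1357)
6^256 ≡ 877^2 = 769129 ≡ 1067 (mod 1357)
339 = 256 + 64 + 16 + 2 + 1 in binary powers of 2.
So 6^339 ≡ 1067 · 223 · 370 · 36 · 6 ≡ 1212 (mod 1357).
Squaring chain: 1212 → 670; never reaches −1, so base 6 is a Miller–Rabin witness that 1357 is composite.

1212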